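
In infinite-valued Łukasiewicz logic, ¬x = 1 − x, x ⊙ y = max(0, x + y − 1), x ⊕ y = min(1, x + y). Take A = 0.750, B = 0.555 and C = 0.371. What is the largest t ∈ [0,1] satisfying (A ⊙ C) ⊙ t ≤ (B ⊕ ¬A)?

A ⊙ C = max(0, 0.750 + 0.371 − 1) = max(0, 0.121) = 0.121
So the left factor is A ⊙ C = 0.121.
¬A = 1 − 0.750 = 0.250
B ⊕ ¬A = min(1, 0.555 + 0.250) = min(1, 0.805) = 0.805
So the right-hand bound is B ⊕ ¬A = 0.805.
The residuum of the Łukasiewicz t-norm gives the supremum: min(1, 1 − 0.121 + 0.805).
1 − 0.121 + 0.805 = 1.684, so t = min(1, 1.684) = 1.000.
Check: 0.121 ⊙ 1.000 = max(0, 0.121) = 0.121 ≤ 0.805.

1.000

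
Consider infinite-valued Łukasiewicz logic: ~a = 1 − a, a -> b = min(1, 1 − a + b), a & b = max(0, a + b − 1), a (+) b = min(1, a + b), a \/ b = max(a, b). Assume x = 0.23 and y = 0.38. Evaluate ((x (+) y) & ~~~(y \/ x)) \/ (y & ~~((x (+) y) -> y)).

0.23

x (+) y = min(1, 0.23 + 0.38) = min(1, 0.61) = 0.61
y \/ x = max(0.38, 0.23) = 0.38
~(y \/ x) = 1 − 0.38 = 0.62
~~(y \/ x) = 1 − 0.62 = 0.38
~~~(y \/ x) = 1 − 0.38 = 0.62
(x (+) y) & ~~~(y \/ x) = max(0, 0.61 + 0.62 − 1) = max(0, 0.23) = 0.23
(x (+) y) -> y = min(1, 1 − 0.61 + 0.38) = min(1, 0.77) = 0.77
~((x (+) y) -> y) = 1 − 0.77 = 0.23
~~((x (+) y) -> y) = 1 − 0.23 = 0.77
y & ~~((x (+) y) -> y) = max(0, 0.38 + 0.77 − 1) = max(0, 0.15) = 0.15
((x (+) y) & ~~~(y \/ x)) \/ (y & ~~((x (+) y) -> y)) = max(0.23, 0.15) = 0.23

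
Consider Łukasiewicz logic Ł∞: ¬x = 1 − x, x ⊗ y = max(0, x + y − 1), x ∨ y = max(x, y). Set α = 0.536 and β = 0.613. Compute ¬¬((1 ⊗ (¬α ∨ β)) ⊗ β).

¬α = 1 − 0.536 = 0.464
¬α ∨ β = max(0.464, 0.613) = 0.613
1 ⊗ (¬α ∨ β) = max(0, 1.000 + 0.613 − 1) = max(0, 0.613) = 0.613
(1 ⊗ (¬α ∨ β)) ⊗ β = max(0, 0.613 + 0.613 − 1) = max(0, 0.226) = 0.226
¬((1 ⊗ (¬α ∨ β)) ⊗ β) = 1 − 0.226 = 0.774
¬¬((1 ⊗ (¬α ∨ β)) ⊗ β) = 1 − 0.774 = 0.226

0.226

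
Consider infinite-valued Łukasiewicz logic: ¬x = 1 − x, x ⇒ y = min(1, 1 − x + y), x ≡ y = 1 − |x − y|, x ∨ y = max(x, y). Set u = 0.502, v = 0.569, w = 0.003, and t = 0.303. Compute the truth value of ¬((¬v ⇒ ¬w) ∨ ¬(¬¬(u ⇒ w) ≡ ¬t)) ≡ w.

¬v = 1 − 0.569 = 0.431
¬w = 1 − 0.003 = 0.997
¬v ⇒ ¬w = min(1, 1 − 0.431 + 0.997) = min(1, 1.566) = 1.000
u ⇒ w = min(1, 1 − 0.502 + 0.003) = min(1, 0.501) = 0.501
¬(u ⇒ w) = 1 − 0.501 = 0.499
¬¬(u ⇒ w) = 1 − 0.499 = 0.501
¬t = 1 − 0.303 = 0.697
¬¬(u ⇒ w) ≡ ¬t = 1 − |0.501 − 0.697| = 1 − 0.196 = 0.804
¬(¬¬(u ⇒ w) ≡ ¬t) = 1 − 0.804 = 0.196
(¬v ⇒ ¬w) ∨ ¬(¬¬(u ⇒ w) ≡ ¬t) = max(1.000, 0.196) = 1.000
¬((¬v ⇒ ¬w) ∨ ¬(¬¬(u ⇒ w) ≡ ¬t)) = 1 − 1.000 = 0.000
¬((¬v ⇒ ¬w) ∨ ¬(¬¬(u ⇒ w) ≡ ¬t)) ≡ w = 1 − |0.000 − 0.003| = 1 − 0.003 = 0.997

0.997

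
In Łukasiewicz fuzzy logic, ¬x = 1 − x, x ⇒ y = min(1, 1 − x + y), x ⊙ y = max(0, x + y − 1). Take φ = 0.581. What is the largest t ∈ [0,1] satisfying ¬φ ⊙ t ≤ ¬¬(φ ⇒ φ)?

1.000

¬φ = 1 − 0.581 = 0.419
So the left factor is ¬φ = 0.419.
φ ⇒ φ = min(1, 1 − 0.581 + 0.581) = min(1, 1.000) = 1.000
¬(φ ⇒ φ) = 1 − 1.000 = 0.000
¬¬(φ ⇒ φ) = 1 − 0.000 = 1.000
So the right-hand bound is ¬¬(φ ⇒ φ) = 1.000.
The residuum of the Łukasiewicz t-norm gives the supremum: min(1, 1 − 0.419 + 1.000).
1 − 0.419 + 1.000 = 1.581, so t = min(1, 1.581) = 1.000.
Check: 0.419 ⊙ 1.000 = max(0, 0.419) = 0.419 ≤ 1.000.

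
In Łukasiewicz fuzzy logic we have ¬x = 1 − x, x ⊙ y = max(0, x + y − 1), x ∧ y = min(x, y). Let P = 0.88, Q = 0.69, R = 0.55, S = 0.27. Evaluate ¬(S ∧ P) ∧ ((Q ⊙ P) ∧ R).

S ∧ P = min(0.27, 0.88) = 0.27
¬(S ∧ P) = 1 − 0.27 = 0.73
Q ⊙ P = max(0, 0.69 + 0.88 − 1) = max(0, 0.57) = 0.57
(Q ⊙ P) ∧ R = min(0.57, 0.55) = 0.55
¬(S ∧ P) ∧ ((Q ⊙ P) ∧ R) = min(0.73, 0.55) = 0.55

0.55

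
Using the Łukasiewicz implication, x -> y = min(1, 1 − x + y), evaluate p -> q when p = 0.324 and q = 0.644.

p -> q = min(1, 1 − 0.324 + 0.644) = min(1, 1.320) = 1.000
For comparison, the Gödel implication (1 if x ≤ y else y) would give 1.000.

1.000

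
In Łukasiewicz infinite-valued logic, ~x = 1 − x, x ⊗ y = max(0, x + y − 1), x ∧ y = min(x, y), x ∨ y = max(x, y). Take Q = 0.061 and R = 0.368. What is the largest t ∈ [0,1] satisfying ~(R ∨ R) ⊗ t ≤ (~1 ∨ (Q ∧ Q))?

R ∨ R = max(0.368, 0.368) = 0.368
~(R ∨ R) = 1 − 0.368 = 0.632
So the left factor is ~(R ∨ R) = 0.632.
~1 = 1 − 1.000 = 0.000
Q ∧ Q = min(0.061, 0.061) = 0.061
~1 ∨ (Q ∧ Q) = max(0.000, 0.061) = 0.061
So the right-hand bound is ~1 ∨ (Q ∧ Q) = 0.061.
The residuum of the Łukasiewicz t-norm gives the supremum: min(1, 1 − 0.632 + 0.061).
1 − 0.632 + 0.061 = 0.429, so t = min(1, 0.429) = 0.429.
Check: 0.632 ⊗ 0.429 = max(0, 0.061) = 0.061 ≤ 0.061.

0.429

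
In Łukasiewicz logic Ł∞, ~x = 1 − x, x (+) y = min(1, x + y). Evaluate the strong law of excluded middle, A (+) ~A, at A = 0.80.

1.00

~A = 1 − 0.80 = 0.20
A (+) ~A = min(1, 0.80 + 0.20) = min(1, 1.00) = 1.00
(As expected: always 1 in Ł∞ since a ⊕ (1−a) = 1.)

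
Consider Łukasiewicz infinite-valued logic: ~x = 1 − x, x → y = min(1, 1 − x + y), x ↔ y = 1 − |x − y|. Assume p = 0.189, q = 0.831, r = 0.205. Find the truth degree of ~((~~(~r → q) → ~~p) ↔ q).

~r = 1 − 0.205 = 0.795
~r → q = min(1, 1 − 0.795 + 0.831) = min(1, 1.036) = 1.000
~(~r → q) = 1 − 1.000 = 0.000
~~(~r → q) = 1 − 0.000 = 1.000
~p = 1 − 0.189 = 0.811
~~p = 1 − 0.811 = 0.189
~~(~r → q) → ~~p = min(1, 1 − 1.000 + 0.189) = min(1, 0.189) = 0.189
(~~(~r → q) → ~~p) ↔ q = 1 − |0.189 − 0.831| = 1 − 0.642 = 0.358
~((~~(~r → q) → ~~p) ↔ q) = 1 − 0.358 = 0.642

0.642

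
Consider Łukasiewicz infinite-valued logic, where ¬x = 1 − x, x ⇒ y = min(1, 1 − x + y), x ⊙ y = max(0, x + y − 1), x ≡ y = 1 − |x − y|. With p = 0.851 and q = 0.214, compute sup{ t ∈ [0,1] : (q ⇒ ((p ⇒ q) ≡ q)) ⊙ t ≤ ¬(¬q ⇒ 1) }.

0.000

p ⇒ q = min(1, 1 − 0.851 + 0.214) = min(1, 0.363) = 0.363
(p ⇒ q) ≡ q = 1 − |0.363 − 0.214| = 1 − 0.149 = 0.851
q ⇒ ((p ⇒ q) ≡ q) = min(1, 1 − 0.214 + 0.851) = min(1, 1.637) = 1.000
So the left factor is q ⇒ ((p ⇒ q) ≡ q) = 1.000.
¬q = 1 − 0.214 = 0.786
¬q ⇒ 1 = min(1, 1 − 0.786 + 1.000) = min(1, 1.214) = 1.000
¬(¬q ⇒ 1) = 1 − 1.000 = 0.000
So the right-hand bound is ¬(¬q ⇒ 1) = 0.000.
The residuum of the Łukasiewicz t-norm gives the supremum: min(1, 1 − 1.000 + 0.000).
1 − 1.000 + 0.000 = 0.000, so t = min(1, 0.000) = 0.000.
Check: 1.000 ⊙ 0.000 = max(0, 0.000) = 0.000 ≤ 0.000.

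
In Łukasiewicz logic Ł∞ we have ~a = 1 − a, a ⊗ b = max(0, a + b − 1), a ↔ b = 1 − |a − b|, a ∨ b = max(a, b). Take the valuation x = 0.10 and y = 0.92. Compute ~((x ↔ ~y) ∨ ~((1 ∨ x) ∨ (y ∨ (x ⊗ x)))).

~y = 1 − 0.92 = 0.08
x ↔ ~y = 1 − |0.10 − 0.08| = 1 − 0.02 = 0.98
1 ∨ x = max(1.00, 0.10) = 1.00
x ⊗ x = max(0, 0.10 + 0.10 − 1) = max(0, -0.80) = 0.00
y ∨ (x ⊗ x) = max(0.92, 0.00) = 0.92
(1 ∨ x) ∨ (y ∨ (x ⊗ x)) = max(1.00, 0.92) = 1.00
~((1 ∨ x) ∨ (y ∨ (x ⊗ x))) = 1 − 1.00 = 0.00
(x ↔ ~y) ∨ ~((1 ∨ x) ∨ (y ∨ (x ⊗ x))) = max(0.98, 0.00) = 0.98
~((x ↔ ~y) ∨ ~((1 ∨ x) ∨ (y ∨ (x ⊗ x)))) = 1 − 0.98 = 0.02

0.02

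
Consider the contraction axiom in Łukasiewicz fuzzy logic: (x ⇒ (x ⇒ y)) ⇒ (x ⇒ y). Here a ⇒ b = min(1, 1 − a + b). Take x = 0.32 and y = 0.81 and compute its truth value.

1.00

x ⇒ y = min(1, 1 − 0.32 + 0.81) = min(1, 1.49) = 1.00
x ⇒ (x ⇒ y) = min(1, 1 − 0.32 + 1.00) = min(1, 1.68) = 1.00
(x ⇒ (x ⇒ y)) ⇒ (x ⇒ y) = min(1, 1 − 1.00 + 1.00) = min(1, 1.00) = 1.00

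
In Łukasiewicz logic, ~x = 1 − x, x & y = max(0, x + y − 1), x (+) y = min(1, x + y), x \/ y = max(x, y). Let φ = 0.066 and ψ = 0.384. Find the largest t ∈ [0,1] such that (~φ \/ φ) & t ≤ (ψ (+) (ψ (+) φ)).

0.900

~φ = 1 − 0.066 = 0.934
~φ \/ φ = max(0.934, 0.066) = 0.934
So the left factor is ~φ \/ φ = 0.934.
ψ (+) φ = min(1, 0.384 + 0.066) = min(1, 0.450) = 0.450
ψ (+) (ψ (+) φ) = min(1, 0.384 + 0.450) = min(1, 0.834) = 0.834
So the right-hand bound is ψ (+) (ψ (+) φ) = 0.834.
The residuum of the Łukasiewicz t-norm gives the supremum: min(1, 1 − 0.934 + 0.834).
1 − 0.934 + 0.834 = 0.900, so t = min(1, 0.900) = 0.900.
Check: 0.934 & 0.900 = max(0, 0.834) = 0.834 ≤ 0.834.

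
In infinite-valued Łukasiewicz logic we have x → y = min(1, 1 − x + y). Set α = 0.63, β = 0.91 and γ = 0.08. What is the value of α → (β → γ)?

β → γ = min(1, 1 − 0.91 + 0.08) = min(1, 0.17) = 0.17
α → (β → γ) = min(1, 1 − 0.63 + 0.17) = min(1, 0.54) = 0.54

0.54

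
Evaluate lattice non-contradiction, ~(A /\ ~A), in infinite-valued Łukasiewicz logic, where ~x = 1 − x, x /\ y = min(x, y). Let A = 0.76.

0.76

~A = 1 − 0.76 = 0.24
A /\ ~A = min(0.76, 0.24) = 0.24
~(A /\ ~A) = 1 − 0.24 = 0.76
(The value 0.76 < 1 shows this instance is not satisfied; not a Ł∞-tautology — its value is 1 − min(a, 1−a).)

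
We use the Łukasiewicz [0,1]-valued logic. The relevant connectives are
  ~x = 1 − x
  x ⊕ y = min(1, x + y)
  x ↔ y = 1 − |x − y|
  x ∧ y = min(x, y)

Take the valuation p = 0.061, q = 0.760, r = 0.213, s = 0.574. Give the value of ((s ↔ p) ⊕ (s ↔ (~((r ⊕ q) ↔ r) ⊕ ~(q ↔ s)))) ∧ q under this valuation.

0.760

s ↔ p = 1 − |0.574 − 0.061| = 1 − 0.513 = 0.487
r ⊕ q = min(1, 0.213 + 0.760) = min(1, 0.973) = 0.973
(r ⊕ q) ↔ r = 1 − |0.973 − 0.213| = 1 − 0.760 = 0.240
~((r ⊕ q) ↔ r) = 1 − 0.240 = 0.760
q ↔ s = 1 − |0.760 − 0.574| = 1 − 0.186 = 0.814
~(q ↔ s) = 1 − 0.814 = 0.186
~((r ⊕ q) ↔ r) ⊕ ~(q ↔ s) = min(1, 0.760 + 0.186) = min(1, 0.946) = 0.946
s ↔ (~((r ⊕ q) ↔ r) ⊕ ~(q ↔ s)) = 1 − |0.574 − 0.946| = 1 − 0.372 = 0.628
(s ↔ p) ⊕ (s ↔ (~((r ⊕ q) ↔ r) ⊕ ~(q ↔ s))) = min(1, 0.487 + 0.628) = min(1, 1.115) = 1.000
((s ↔ p) ⊕ (s ↔ (~((r ⊕ q) ↔ r) ⊕ ~(q ↔ s)))) ∧ q = min(1.000, 0.760) = 0.760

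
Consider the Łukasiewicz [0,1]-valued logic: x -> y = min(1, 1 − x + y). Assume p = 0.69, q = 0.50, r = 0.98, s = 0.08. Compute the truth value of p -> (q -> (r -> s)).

r -> s = min(1, 1 − 0.98 + 0.08) = min(1, 0.10) = 0.10
q -> (r -> s) = min(1, 1 − 0.50 + 0.10) = min(1, 0.60) = 0.60
p -> (q -> (r -> s)) = min(1, 1 − 0.69 + 0.60) = min(1, 0.91) = 0.91

0.91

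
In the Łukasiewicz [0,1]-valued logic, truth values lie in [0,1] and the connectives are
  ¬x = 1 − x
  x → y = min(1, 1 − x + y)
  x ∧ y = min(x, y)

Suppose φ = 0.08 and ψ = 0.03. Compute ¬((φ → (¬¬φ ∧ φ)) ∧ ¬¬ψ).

¬φ = 1 − 0.08 = 0.92
¬¬φ = 1 − 0.92 = 0.08
¬¬φ ∧ φ = min(0.08, 0.08) = 0.08
φ → (¬¬φ ∧ φ) = min(1, 1 − 0.08 + 0.08) = min(1, 1.00) = 1.00
¬ψ = 1 − 0.03 = 0.97
¬¬ψ = 1 − 0.97 = 0.03
(φ → (¬¬φ ∧ φ)) ∧ ¬¬ψ = min(1.00, 0.03) = 0.03
¬((φ → (¬¬φ ∧ φ)) ∧ ¬¬ψ) = 1 − 0.03 = 0.97

0.97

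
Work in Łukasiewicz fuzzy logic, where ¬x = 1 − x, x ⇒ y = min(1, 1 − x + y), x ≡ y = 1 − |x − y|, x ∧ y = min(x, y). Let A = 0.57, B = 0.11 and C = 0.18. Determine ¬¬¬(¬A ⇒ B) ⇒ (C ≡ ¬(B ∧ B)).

0.97

¬A = 1 − 0.57 = 0.43
¬A ⇒ B = min(1, 1 − 0.43 + 0.11) = min(1, 0.68) = 0.68
¬(¬A ⇒ B) = 1 − 0.68 = 0.32
¬¬(¬A ⇒ B) = 1 − 0.32 = 0.68
¬¬¬(¬A ⇒ B) = 1 − 0.68 = 0.32
B ∧ B = min(0.11, 0.11) = 0.11
¬(B ∧ B) = 1 − 0.11 = 0.89
C ≡ ¬(B ∧ B) = 1 − |0.18 − 0.89| = 1 − 0.71 = 0.29
¬¬¬(¬A ⇒ B) ⇒ (C ≡ ¬(B ∧ B)) = min(1, 1 − 0.32 + 0.29) = min(1, 0.97) = 0.97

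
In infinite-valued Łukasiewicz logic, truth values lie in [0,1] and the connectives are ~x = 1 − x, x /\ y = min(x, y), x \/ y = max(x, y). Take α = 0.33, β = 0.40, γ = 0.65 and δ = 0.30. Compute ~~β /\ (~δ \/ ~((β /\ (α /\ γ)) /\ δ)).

0.40

~β = 1 − 0.40 = 0.60
~~β = 1 − 0.60 = 0.40
~δ = 1 − 0.30 = 0.70
α /\ γ = min(0.33, 0.65) = 0.33
β /\ (α /\ γ) = min(0.40, 0.33) = 0.33
(β /\ (α /\ γ)) /\ δ = min(0.33, 0.30) = 0.30
~((β /\ (α /\ γ)) /\ δ) = 1 − 0.30 = 0.70
~δ \/ ~((β /\ (α /\ γ)) /\ δ) = max(0.70, 0.70) = 0.70
~~β /\ (~δ \/ ~((β /\ (α /\ γ)) /\ δ)) = min(0.40, 0.70) = 0.40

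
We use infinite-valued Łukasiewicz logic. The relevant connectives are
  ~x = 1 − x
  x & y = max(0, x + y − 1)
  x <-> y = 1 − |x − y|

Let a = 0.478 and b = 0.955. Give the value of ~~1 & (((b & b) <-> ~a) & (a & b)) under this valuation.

0.045

~1 = 1 − 1.000 = 0.000
~~1 = 1 − 0.000 = 1.000
b & b = max(0, 0.955 + 0.955 − 1) = max(0, 0.910) = 0.910
~a = 1 − 0.478 = 0.522
(b & b) <-> ~a = 1 − |0.910 − 0.522| = 1 − 0.388 = 0.612
a & b = max(0, 0.478 + 0.955 − 1) = max(0, 0.433) = 0.433
((b & b) <-> ~a) & (a & b) = max(0, 0.612 + 0.433 − 1) = max(0, 0.045) = 0.045
~~1 & (((b & b) <-> ~a) & (a & b)) = max(0, 1.000 + 0.045 − 1) = max(0, 0.045) = 0.045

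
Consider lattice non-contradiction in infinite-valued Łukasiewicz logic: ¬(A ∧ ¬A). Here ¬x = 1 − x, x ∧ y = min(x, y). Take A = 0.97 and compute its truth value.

¬A = 1 − 0.97 = 0.03
A ∧ ¬A = min(0.97, 0.03) = 0.03
¬(A ∧ ¬A) = 1 − 0.03 = 0.97
(The value 0.97 < 1 shows this instance is not satisfied; not a Ł∞-tautology — its value is 1 − min(a, 1−a).)

0.97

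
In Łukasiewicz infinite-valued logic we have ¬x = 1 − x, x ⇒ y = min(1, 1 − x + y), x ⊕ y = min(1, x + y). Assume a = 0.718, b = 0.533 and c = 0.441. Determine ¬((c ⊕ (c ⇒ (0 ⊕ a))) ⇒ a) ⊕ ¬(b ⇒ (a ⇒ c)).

0 ⊕ a = min(1, 0.000 + 0.718) = min(1, 0.718) = 0.718
c ⇒ (0 ⊕ a) = min(1, 1 − 0.441 + 0.718) = min(1, 1.277) = 1.000
c ⊕ (c ⇒ (0 ⊕ a)) = min(1, 0.441 + 1.000) = min(1, 1.441) = 1.000
(c ⊕ (c ⇒ (0 ⊕ a))) ⇒ a = min(1, 1 − 1.000 + 0.718) = min(1, 0.718) = 0.718
¬((c ⊕ (c ⇒ (0 ⊕ a))) ⇒ a) = 1 − 0.718 = 0.282
a ⇒ c = min(1, 1 − 0.718 + 0.441) = min(1, 0.723) = 0.723
b ⇒ (a ⇒ c) = min(1, 1 − 0.533 + 0.723) = min(1, 1.190) = 1.000
¬(b ⇒ (a ⇒ c)) = 1 − 1.000 = 0.000
¬((c ⊕ (c ⇒ (0 ⊕ a))) ⇒ a) ⊕ ¬(b ⇒ (a ⇒ c)) = min(1, 0.282 + 0.000) = min(1, 0.282) = 0.282

0.282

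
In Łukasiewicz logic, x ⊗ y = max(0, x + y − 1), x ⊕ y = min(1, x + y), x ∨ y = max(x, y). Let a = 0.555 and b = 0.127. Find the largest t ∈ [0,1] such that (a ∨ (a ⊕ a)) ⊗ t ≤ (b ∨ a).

0.555

a ⊕ a = min(1, 0.555 + 0.555) = min(1, 1.110) = 1.000
a ∨ (a ⊕ a) = max(0.555, 1.000) = 1.000
So the left factor is a ∨ (a ⊕ a) = 1.000.
b ∨ a = max(0.127, 0.555) = 0.555
So the right-hand bound is b ∨ a = 0.555.
The residuum of the Łukasiewicz t-norm gives the supremum: min(1, 1 − 1.000 + 0.555).
1 − 1.000 + 0.555 = 0.555, so t = min(1, 0.555) = 0.555.
Check: 1.000 ⊗ 0.555 = max(0, 0.555) = 0.555 ≤ 0.555.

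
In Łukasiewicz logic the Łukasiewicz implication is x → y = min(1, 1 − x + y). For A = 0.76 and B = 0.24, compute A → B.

A → B = min(1, 1 − 0.76 + 0.24) = min(1, 0.48) = 0.48
For comparison, the Gödel implication (1 if x ≤ y else y) would give 0.24.

0.48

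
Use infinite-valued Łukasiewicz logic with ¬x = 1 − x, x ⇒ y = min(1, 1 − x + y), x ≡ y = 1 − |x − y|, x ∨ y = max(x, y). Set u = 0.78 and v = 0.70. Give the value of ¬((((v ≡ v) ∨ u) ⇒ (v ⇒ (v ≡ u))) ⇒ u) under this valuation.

v ≡ v = 1 − |0.70 − 0.70| = 1 − 0.00 = 1.00
(v ≡ v) ∨ u = max(1.00, 0.78) = 1.00
v ≡ u = 1 − |0.70 − 0.78| = 1 − 0.08 = 0.92
v ⇒ (v ≡ u) = min(1, 1 − 0.70 + 0.92) = min(1, 1.22) = 1.00
((v ≡ v) ∨ u) ⇒ (v ⇒ (v ≡ u)) = min(1, 1 − 1.00 + 1.00) = min(1, 1.00) = 1.00
(((v ≡ v) ∨ u) ⇒ (v ⇒ (v ≡ u))) ⇒ u = min(1, 1 − 1.00 + 0.78) = min(1, 0.78) = 0.78
¬((((v ≡ v) ∨ u) ⇒ (v ⇒ (v ≡ u))) ⇒ u) = 1 − 0.78 = 0.22

0.22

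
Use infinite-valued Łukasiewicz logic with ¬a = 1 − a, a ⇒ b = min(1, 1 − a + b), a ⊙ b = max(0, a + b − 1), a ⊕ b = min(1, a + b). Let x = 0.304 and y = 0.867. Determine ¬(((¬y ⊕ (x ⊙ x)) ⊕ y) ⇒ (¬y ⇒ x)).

¬y = 1 − 0.867 = 0.133
x ⊙ x = max(0, 0.304 + 0.304 − 1) = max(0, -0.392) = 0.000
¬y ⊕ (x ⊙ x) = min(1, 0.133 + 0.000) = min(1, 0.133) = 0.133
(¬y ⊕ (x ⊙ x)) ⊕ y = min(1, 0.133 + 0.867) = min(1, 1.000) = 1.000
¬y ⇒ x = min(1, 1 − 0.133 + 0.304) = min(1, 1.171) = 1.000
((¬y ⊕ (x ⊙ x)) ⊕ y) ⇒ (¬y ⇒ x) = min(1, 1 − 1.000 + 1.000) = min(1, 1.000) = 1.000
¬(((¬y ⊕ (x ⊙ x)) ⊕ y) ⇒ (¬y ⇒ x)) = 1 − 1.000 = 0.000

0.000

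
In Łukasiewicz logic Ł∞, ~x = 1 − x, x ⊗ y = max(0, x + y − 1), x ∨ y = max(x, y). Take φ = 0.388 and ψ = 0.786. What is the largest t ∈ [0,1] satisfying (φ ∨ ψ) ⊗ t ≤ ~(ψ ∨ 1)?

φ ∨ ψ = max(0.388, 0.786) = 0.786
So the left factor is φ ∨ ψ = 0.786.
ψ ∨ 1 = max(0.786, 1.000) = 1.000
~(ψ ∨ 1) = 1 − 1.000 = 0.000
So the right-hand bound is ~(ψ ∨ 1) = 0.000.
The residuum of the Łukasiewicz t-norm gives the supremum: min(1, 1 − 0.786 + 0.000).
1 − 0.786 + 0.000 = 0.214, so t = min(1, 0.214) = 0.214.
Check: 0.786 ⊗ 0.214 = max(0, 0.000) = 0.000 ≤ 0.000.

0.214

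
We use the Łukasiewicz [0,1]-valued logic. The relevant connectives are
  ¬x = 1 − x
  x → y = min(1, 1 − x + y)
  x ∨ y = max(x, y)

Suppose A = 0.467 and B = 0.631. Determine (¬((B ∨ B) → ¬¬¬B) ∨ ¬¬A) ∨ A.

0.467

B ∨ B = max(0.631, 0.631) = 0.631
¬B = 1 − 0.631 = 0.369
¬¬B = 1 − 0.369 = 0.631
¬¬¬B = 1 − 0.631 = 0.369
(B ∨ B) → ¬¬¬B = min(1, 1 − 0.631 + 0.369) = min(1, 0.738) = 0.738
¬((B ∨ B) → ¬¬¬B) = 1 − 0.738 = 0.262
¬A = 1 − 0.467 = 0.533
¬¬A = 1 − 0.533 = 0.467
¬((B ∨ B) → ¬¬¬B) ∨ ¬¬A = max(0.262, 0.467) = 0.467
(¬((B ∨ B) → ¬¬¬B) ∨ ¬¬A) ∨ A = max(0.467, 0.467) = 0.467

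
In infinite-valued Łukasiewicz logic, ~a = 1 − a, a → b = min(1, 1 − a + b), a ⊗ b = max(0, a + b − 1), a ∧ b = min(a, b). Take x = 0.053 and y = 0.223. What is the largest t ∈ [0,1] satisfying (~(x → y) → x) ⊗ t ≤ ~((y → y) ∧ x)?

x → y = min(1, 1 − 0.053 + 0.223) = min(1, 1.170) = 1.000
~(x → y) = 1 − 1.000 = 0.000
~(x → y) → x = min(1, 1 − 0.000 + 0.053) = min(1, 1.053) = 1.000
So the left factor is ~(x → y) → x = 1.000.
y → y = min(1, 1 − 0.223 + 0.223) = min(1, 1.000) = 1.000
(y → y) ∧ x = min(1.000, 0.053) = 0.053
~((y → y) ∧ x) = 1 − 0.053 = 0.947
So the right-hand bound is ~((y → y) ∧ x) = 0.947.
The residuum of the Łukasiewicz t-norm gives the supremum: min(1, 1 − 1.000 + 0.947).
1 − 1.000 + 0.947 = 0.947, so t = min(1, 0.947) = 0.947.
Check: 1.000 ⊗ 0.947 = max(0, 0.947) = 0.947 ≤ 0.947.

0.947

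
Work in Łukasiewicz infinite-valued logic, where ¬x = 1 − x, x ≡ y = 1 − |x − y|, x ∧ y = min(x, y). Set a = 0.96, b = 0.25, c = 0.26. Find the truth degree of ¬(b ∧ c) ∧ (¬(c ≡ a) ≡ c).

0.56

b ∧ c = min(0.25, 0.26) = 0.25
¬(b ∧ c) = 1 − 0.25 = 0.75
c ≡ a = 1 − |0.26 − 0.96| = 1 − 0.70 = 0.30
¬(c ≡ a) = 1 − 0.30 = 0.70
¬(c ≡ a) ≡ c = 1 − |0.70 − 0.26| = 1 − 0.44 = 0.56
¬(b ∧ c) ∧ (¬(c ≡ a) ≡ c) = min(0.75, 0.56) = 0.56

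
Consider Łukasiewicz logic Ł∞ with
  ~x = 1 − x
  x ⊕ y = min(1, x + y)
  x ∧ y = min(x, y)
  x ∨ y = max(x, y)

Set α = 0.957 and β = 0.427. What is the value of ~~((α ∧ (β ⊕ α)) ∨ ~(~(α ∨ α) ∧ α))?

0.957

β ⊕ α = min(1, 0.427 + 0.957) = min(1, 1.384) = 1.000
α ∧ (β ⊕ α) = min(0.957, 1.000) = 0.957
α ∨ α = max(0.957, 0.957) = 0.957
~(α ∨ α) = 1 − 0.957 = 0.043
~(α ∨ α) ∧ α = min(0.043, 0.957) = 0.043
~(~(α ∨ α) ∧ α) = 1 − 0.043 = 0.957
(α ∧ (β ⊕ α)) ∨ ~(~(α ∨ α) ∧ α) = max(0.957, 0.957) = 0.957
~((α ∧ (β ⊕ α)) ∨ ~(~(α ∨ α) ∧ α)) = 1 − 0.957 = 0.043
~~((α ∧ (β ⊕ α)) ∨ ~(~(α ∨ α) ∧ α)) = 1 − 0.043 = 0.957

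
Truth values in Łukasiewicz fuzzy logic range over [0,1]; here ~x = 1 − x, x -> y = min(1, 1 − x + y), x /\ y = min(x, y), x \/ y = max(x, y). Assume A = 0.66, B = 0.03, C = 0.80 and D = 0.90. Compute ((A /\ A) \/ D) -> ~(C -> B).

A /\ A = min(0.66, 0.66) = 0.66
(A /\ A) \/ D = max(0.66, 0.90) = 0.90
C -> B = min(1, 1 − 0.80 + 0.03) = min(1, 0.23) = 0.23
~(C -> B) = 1 − 0.23 = 0.77
((A /\ A) \/ D) -> ~(C -> B) = min(1, 1 − 0.90 + 0.77) = min(1, 0.87) = 0.87

0.87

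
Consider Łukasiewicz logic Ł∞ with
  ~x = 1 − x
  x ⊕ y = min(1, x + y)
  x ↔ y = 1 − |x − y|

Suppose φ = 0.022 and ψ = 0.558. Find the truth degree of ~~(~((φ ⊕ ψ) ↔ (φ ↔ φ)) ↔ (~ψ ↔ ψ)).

0.536

φ ⊕ ψ = min(1, 0.022 + 0.558) = min(1, 0.580) = 0.580
φ ↔ φ = 1 − |0.022 − 0.022| = 1 − 0.000 = 1.000
(φ ⊕ ψ) ↔ (φ ↔ φ) = 1 − |0.580 − 1.000| = 1 − 0.420 = 0.580
~((φ ⊕ ψ) ↔ (φ ↔ φ)) = 1 − 0.580 = 0.420
~ψ = 1 − 0.558 = 0.442
~ψ ↔ ψ = 1 − |0.442 − 0.558| = 1 − 0.116 = 0.884
~((φ ⊕ ψ) ↔ (φ ↔ φ)) ↔ (~ψ ↔ ψ) = 1 − |0.420 − 0.884| = 1 − 0.464 = 0.536
~(~((φ ⊕ ψ) ↔ (φ ↔ φ)) ↔ (~ψ ↔ ψ)) = 1 − 0.536 = 0.464
~~(~((φ ⊕ ψ) ↔ (φ ↔ φ)) ↔ (~ψ ↔ ψ)) = 1 − 0.464 = 0.536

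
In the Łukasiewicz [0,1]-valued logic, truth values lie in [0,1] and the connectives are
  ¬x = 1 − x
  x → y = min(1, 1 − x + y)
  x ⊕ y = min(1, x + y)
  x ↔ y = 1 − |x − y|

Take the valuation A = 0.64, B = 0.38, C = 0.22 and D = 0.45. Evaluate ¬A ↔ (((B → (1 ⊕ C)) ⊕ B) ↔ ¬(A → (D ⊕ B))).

¬A = 1 − 0.64 = 0.36
1 ⊕ C = min(1, 1.00 + 0.22) = min(1, 1.22) = 1.00
B → (1 ⊕ C) = min(1, 1 − 0.38 + 1.00) = min(1, 1.62) = 1.00
(B → (1 ⊕ C)) ⊕ B = min(1, 1.00 + 0.38) = min(1, 1.38) = 1.00
D ⊕ B = min(1, 0.45 + 0.38) = min(1, 0.83) = 0.83
A → (D ⊕ B) = min(1, 1 − 0.64 + 0.83) = min(1, 1.19) = 1.00
¬(A → (D ⊕ B)) = 1 − 1.00 = 0.00
((B → (1 ⊕ C)) ⊕ B) ↔ ¬(A → (D ⊕ B)) = 1 − |1.00 − 0.00| = 1 − 1.00 = 0.00
¬A ↔ (((B → (1 ⊕ C)) ⊕ B) ↔ ¬(A → (D ⊕ B))) = 1 − |0.36 − 0.00| = 1 − 0.36 = 0.64

0.64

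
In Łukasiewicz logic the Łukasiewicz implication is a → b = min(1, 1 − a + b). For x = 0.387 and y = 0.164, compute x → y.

x → y = min(1, 1 − 0.387 + 0.164) = min(1, 0.777) = 0.777
For comparison, the Gödel implication (1 if a ≤ b else b) would give 0.164.

0.777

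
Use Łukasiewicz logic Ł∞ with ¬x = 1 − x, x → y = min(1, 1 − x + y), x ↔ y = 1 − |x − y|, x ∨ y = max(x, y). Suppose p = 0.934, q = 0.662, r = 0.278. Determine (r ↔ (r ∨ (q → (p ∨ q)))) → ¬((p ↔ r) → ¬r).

0.722

p ∨ q = max(0.934, 0.662) = 0.934
q → (p ∨ q) = min(1, 1 − 0.662 + 0.934) = min(1, 1.272) = 1.000
r ∨ (q → (p ∨ q)) = max(0.278, 1.000) = 1.000
r ↔ (r ∨ (q → (p ∨ q))) = 1 − |0.278 − 1.000| = 1 − 0.722 = 0.278
p ↔ r = 1 − |0.934 − 0.278| = 1 − 0.656 = 0.344
¬r = 1 − 0.278 = 0.722
(p ↔ r) → ¬r = min(1, 1 − 0.344 + 0.722) = min(1, 1.378) = 1.000
¬((p ↔ r) → ¬r) = 1 − 1.000 = 0.000
(r ↔ (r ∨ (q → (p ∨ q)))) → ¬((p ↔ r) → ¬r) = min(1, 1 − 0.278 + 0.000) = min(1, 0.722) = 0.722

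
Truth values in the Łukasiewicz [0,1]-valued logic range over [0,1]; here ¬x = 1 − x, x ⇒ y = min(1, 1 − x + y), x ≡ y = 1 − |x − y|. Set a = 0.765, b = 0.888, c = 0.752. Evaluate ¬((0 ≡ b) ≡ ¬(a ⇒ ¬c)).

0 ≡ b = 1 − |0.000 − 0.888| = 1 − 0.888 = 0.112
¬c = 1 − 0.752 = 0.248
a ⇒ ¬c = min(1, 1 − 0.765 + 0.248) = min(1, 0.483) = 0.483
¬(a ⇒ ¬c) = 1 − 0.483 = 0.517
(0 ≡ b) ≡ ¬(a ⇒ ¬c) = 1 − |0.112 − 0.517| = 1 − 0.405 = 0.595
¬((0 ≡ b) ≡ ¬(a ⇒ ¬c)) = 1 − 0.595 = 0.405

0.405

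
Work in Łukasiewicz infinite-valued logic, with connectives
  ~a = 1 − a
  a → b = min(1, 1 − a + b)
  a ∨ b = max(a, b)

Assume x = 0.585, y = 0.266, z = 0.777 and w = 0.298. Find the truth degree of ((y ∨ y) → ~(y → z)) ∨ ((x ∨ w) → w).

0.734

y ∨ y = max(0.266, 0.266) = 0.266
y → z = min(1, 1 − 0.266 + 0.777) = min(1, 1.511) = 1.000
~(y → z) = 1 − 1.000 = 0.000
(y ∨ y) → ~(y → z) = min(1, 1 − 0.266 + 0.000) = min(1, 0.734) = 0.734
x ∨ w = max(0.585, 0.298) = 0.585
(x ∨ w) → w = min(1, 1 − 0.585 + 0.298) = min(1, 0.713) = 0.713
((y ∨ y) → ~(y → z)) ∨ ((x ∨ w) → w) = max(0.734, 0.713) = 0.734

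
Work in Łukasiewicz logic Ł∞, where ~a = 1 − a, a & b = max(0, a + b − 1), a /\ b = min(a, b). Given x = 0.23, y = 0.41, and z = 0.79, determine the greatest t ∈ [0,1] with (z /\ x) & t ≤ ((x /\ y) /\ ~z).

z /\ x = min(0.79, 0.23) = 0.23
So the left factor is z /\ x = 0.23.
x /\ y = min(0.23, 0.41) = 0.23
~z = 1 − 0.79 = 0.21
(x /\ y) /\ ~z = min(0.23, 0.21) = 0.21
So the right-hand bound is (x /\ y) /\ ~z = 0.21.
The residuum of the Łukasiewicz t-norm gives the supremum: min(1, 1 − 0.23 + 0.21).
1 − 0.23 + 0.21 = 0.98, so t = min(1, 0.98) = 0.98.
Check: 0.23 & 0.98 = max(0, 0.21) = 0.21 ≤ 0.21.

0.98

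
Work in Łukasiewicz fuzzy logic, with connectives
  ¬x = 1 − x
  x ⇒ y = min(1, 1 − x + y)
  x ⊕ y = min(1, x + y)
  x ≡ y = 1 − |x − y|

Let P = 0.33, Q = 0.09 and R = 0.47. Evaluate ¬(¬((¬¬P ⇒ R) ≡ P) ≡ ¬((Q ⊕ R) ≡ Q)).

0.20

¬P = 1 − 0.33 = 0.67
¬¬P = 1 − 0.67 = 0.33
¬¬P ⇒ R = min(1, 1 − 0.33 + 0.47) = min(1, 1.14) = 1.00
(¬¬P ⇒ R) ≡ P = 1 − |1.00 − 0.33| = 1 − 0.67 = 0.33
¬((¬¬P ⇒ R) ≡ P) = 1 − 0.33 = 0.67
Q ⊕ R = min(1, 0.09 + 0.47) = min(1, 0.56) = 0.56
(Q ⊕ R) ≡ Q = 1 − |0.56 − 0.09| = 1 − 0.47 = 0.53
¬((Q ⊕ R) ≡ Q) = 1 − 0.53 = 0.47
¬((¬¬P ⇒ R) ≡ P) ≡ ¬((Q ⊕ R) ≡ Q) = 1 − |0.67 − 0.47| = 1 − 0.20 = 0.80
¬(¬((¬¬P ⇒ R) ≡ P) ≡ ¬((Q ⊕ R) ≡ Q)) = 1 − 0.80 = 0.20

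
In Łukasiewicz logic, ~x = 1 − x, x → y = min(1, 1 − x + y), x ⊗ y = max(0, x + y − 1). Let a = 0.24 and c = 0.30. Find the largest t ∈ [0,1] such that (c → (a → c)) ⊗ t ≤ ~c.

0.70

a → c = min(1, 1 − 0.24 + 0.30) = min(1, 1.06) = 1.00
c → (a → c) = min(1, 1 − 0.30 + 1.00) = min(1, 1.70) = 1.00
So the left factor is c → (a → c) = 1.00.
~c = 1 − 0.30 = 0.70
So the right-hand bound is ~c = 0.70.
The residuum of the Łukasiewicz t-norm gives the supremum: min(1, 1 − 1.00 + 0.70).
1 − 1.00 + 0.70 = 0.70, so t = min(1, 0.70) = 0.70.
Check: 1.00 ⊗ 0.70 = max(0, 0.70) = 0.70 ≤ 0.70.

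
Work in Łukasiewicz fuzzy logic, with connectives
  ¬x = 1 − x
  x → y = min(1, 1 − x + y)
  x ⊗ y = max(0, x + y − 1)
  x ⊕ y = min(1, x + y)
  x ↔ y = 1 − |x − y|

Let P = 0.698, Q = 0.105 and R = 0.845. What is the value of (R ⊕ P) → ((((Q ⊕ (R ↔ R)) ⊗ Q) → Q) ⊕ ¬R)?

1.000

R ⊕ P = min(1, 0.845 + 0.698) = min(1, 1.543) = 1.000
R ↔ R = 1 − |0.845 − 0.845| = 1 − 0.000 = 1.000
Q ⊕ (R ↔ R) = min(1, 0.105 + 1.000) = min(1, 1.105) = 1.000
(Q ⊕ (R ↔ R)) ⊗ Q = max(0, 1.000 + 0.105 − 1) = max(0, 0.105) = 0.105
((Q ⊕ (R ↔ R)) ⊗ Q) → Q = min(1, 1 − 0.105 + 0.105) = min(1, 1.000) = 1.000
¬R = 1 − 0.845 = 0.155
(((Q ⊕ (R ↔ R)) ⊗ Q) → Q) ⊕ ¬R = min(1, 1.000 + 0.155) = min(1, 1.155) = 1.000
(R ⊕ P) → ((((Q ⊕ (R ↔ R)) ⊗ Q) → Q) ⊕ ¬R) = min(1, 1 − 1.000 + 1.000) = min(1, 1.000) = 1.000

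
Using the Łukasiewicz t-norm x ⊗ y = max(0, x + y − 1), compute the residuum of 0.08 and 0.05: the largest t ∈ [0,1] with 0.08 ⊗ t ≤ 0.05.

The residuum of the Łukasiewicz t-norm gives the supremum: min(1, 1 − 0.08 + 0.05).
1 − 0.08 + 0.05 = 0.97, so t = min(1, 0.97) = 0.97.
Check: 0.08 ⊗ 0.97 = max(0, 0.05) = 0.05 ≤ 0.05.

0.97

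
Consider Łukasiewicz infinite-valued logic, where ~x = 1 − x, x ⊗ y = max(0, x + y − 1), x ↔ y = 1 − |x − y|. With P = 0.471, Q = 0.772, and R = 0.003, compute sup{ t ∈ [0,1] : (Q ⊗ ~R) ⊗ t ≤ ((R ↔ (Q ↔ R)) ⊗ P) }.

~R = 1 − 0.003 = 0.997
Q ⊗ ~R = max(0, 0.772 + 0.997 − 1) = max(0, 0.769) = 0.769
So the left factor is Q ⊗ ~R = 0.769.
Q ↔ R = 1 − |0.772 − 0.003| = 1 − 0.769 = 0.231
R ↔ (Q ↔ R) = 1 − |0.003 − 0.231| = 1 − 0.228 = 0.772
(R ↔ (Q ↔ R)) ⊗ P = max(0, 0.772 + 0.471 − 1) = max(0, 0.243) = 0.243
So the right-hand bound is (R ↔ (Q ↔ R)) ⊗ P = 0.243.
The residuum of the Łukasiewicz t-norm gives the supremum: min(1, 1 − 0.769 + 0.243).
1 − 0.769 + 0.243 = 0.474, so t = min(1, 0.474) = 0.474.
Check: 0.769 ⊗ 0.474 = max(0, 0.243) = 0.243 ≤ 0.243.

0.474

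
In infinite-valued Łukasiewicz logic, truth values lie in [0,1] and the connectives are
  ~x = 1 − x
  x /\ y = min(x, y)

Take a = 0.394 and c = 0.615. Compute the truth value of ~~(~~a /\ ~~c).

~a = 1 − 0.394 = 0.606
~~a = 1 − 0.606 = 0.394
~c = 1 − 0.615 = 0.385
~~c = 1 − 0.385 = 0.615
~~a /\ ~~c = min(0.394, 0.615) = 0.394
~(~~a /\ ~~c) = 1 − 0.394 = 0.606
~~(~~a /\ ~~c) = 1 − 0.606 = 0.394

0.394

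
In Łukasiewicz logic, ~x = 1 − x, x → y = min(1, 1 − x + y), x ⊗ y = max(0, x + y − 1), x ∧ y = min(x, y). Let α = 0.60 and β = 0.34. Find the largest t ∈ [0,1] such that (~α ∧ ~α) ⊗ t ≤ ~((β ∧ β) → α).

~α = 1 − 0.60 = 0.40
~α ∧ ~α = min(0.40, 0.40) = 0.40
So the left factor is ~α ∧ ~α = 0.40.
β ∧ β = min(0.34, 0.34) = 0.34
(β ∧ β) → α = min(1, 1 − 0.34 + 0.60) = min(1, 1.26) = 1.00
~((β ∧ β) → α) = 1 − 1.00 = 0.00
So the right-hand bound is ~((β ∧ β) → α) = 0.00.
The residuum of the Łukasiewicz t-norm gives the supremum: min(1, 1 − 0.40 + 0.00).
1 − 0.40 + 0.00 = 0.60, so t = min(1, 0.60) = 0.60.
Check: 0.40 ⊗ 0.60 = max(0, 0.00) = 0.00 ≤ 0.00.

0.60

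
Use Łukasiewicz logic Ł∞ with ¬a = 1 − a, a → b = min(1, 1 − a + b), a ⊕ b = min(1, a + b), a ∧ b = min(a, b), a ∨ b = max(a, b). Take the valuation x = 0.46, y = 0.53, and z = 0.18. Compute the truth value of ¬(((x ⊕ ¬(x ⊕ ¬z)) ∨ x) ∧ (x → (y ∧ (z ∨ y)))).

0.54

¬z = 1 − 0.18 = 0.82
x ⊕ ¬z = min(1, 0.46 + 0.82) = min(1, 1.28) = 1.00
¬(x ⊕ ¬z) = 1 − 1.00 = 0.00
x ⊕ ¬(x ⊕ ¬z) = min(1, 0.46 + 0.00) = min(1, 0.46) = 0.46
(x ⊕ ¬(x ⊕ ¬z)) ∨ x = max(0.46, 0.46) = 0.46
z ∨ y = max(0.18, 0.53) = 0.53
y ∧ (z ∨ y) = min(0.53, 0.53) = 0.53
x → (y ∧ (z ∨ y)) = min(1, 1 − 0.46 + 0.53) = min(1, 1.07) = 1.00
((x ⊕ ¬(x ⊕ ¬z)) ∨ x) ∧ (x → (y ∧ (z ∨ y))) = min(0.46, 1.00) = 0.46
¬(((x ⊕ ¬(x ⊕ ¬z)) ∨ x) ∧ (x → (y ∧ (z ∨ y)))) = 1 − 0.46 = 0.54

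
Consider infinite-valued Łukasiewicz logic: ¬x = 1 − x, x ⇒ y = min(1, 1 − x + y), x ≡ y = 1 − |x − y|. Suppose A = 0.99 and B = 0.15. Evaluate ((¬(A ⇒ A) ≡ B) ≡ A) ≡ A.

A ⇒ A = min(1, 1 − 0.99 + 0.99) = min(1, 1.00) = 1.00
¬(A ⇒ A) = 1 − 1.00 = 0.00
¬(A ⇒ A) ≡ B = 1 − |0.00 − 0.15| = 1 − 0.15 = 0.85
(¬(A ⇒ A) ≡ B) ≡ A = 1 − |0.85 − 0.99| = 1 − 0.14 = 0.86
((¬(A ⇒ A) ≡ B) ≡ A) ≡ A = 1 − |0.86 − 0.99| = 1 − 0.13 = 0.87

0.87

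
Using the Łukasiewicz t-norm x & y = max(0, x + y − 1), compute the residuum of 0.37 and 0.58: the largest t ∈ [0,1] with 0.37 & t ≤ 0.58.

1.00

The residuum of the Łukasiewicz t-norm gives the supremum: min(1, 1 − 0.37 + 0.58).
1 − 0.37 + 0.58 = 1.21, so t = min(1, 1.21) = 1.00.
Check: 0.37 & 1.00 = max(0, 0.37) = 0.37 ≤ 0.58.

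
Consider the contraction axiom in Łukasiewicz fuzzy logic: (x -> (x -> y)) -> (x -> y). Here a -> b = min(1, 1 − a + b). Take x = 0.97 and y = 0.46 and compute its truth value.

x -> y = min(1, 1 − 0.97 + 0.46) = min(1, 0.49) = 0.49
x -> (x -> y) = min(1, 1 − 0.97 + 0.49) = min(1, 0.52) = 0.52
(x -> (x -> y)) -> (x -> y) = min(1, 1 − 0.52 + 0.49) = min(1, 0.97) = 0.97
(The value 0.97 < 1 shows this instance is not satisfied; fails in Ł∞ (the t-norm is not idempotent).)

0.97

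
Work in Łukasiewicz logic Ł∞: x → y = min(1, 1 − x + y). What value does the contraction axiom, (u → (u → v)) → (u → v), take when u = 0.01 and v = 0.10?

1.00

u → v = min(1, 1 − 0.01 + 0.10) = min(1, 1.09) = 1.00
u → (u → v) = min(1, 1 − 0.01 + 1.00) = min(1, 1.99) = 1.00
(u → (u → v)) → (u → v) = min(1, 1 − 1.00 + 1.00) = min(1, 1.00) = 1.00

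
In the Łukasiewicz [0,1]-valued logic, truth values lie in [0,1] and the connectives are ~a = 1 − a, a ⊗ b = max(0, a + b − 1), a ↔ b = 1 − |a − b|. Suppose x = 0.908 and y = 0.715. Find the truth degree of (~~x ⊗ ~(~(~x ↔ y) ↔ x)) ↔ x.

~x = 1 − 0.908 = 0.092
~~x = 1 − 0.092 = 0.908
~x ↔ y = 1 − |0.092 − 0.715| = 1 − 0.623 = 0.377
~(~x ↔ y) = 1 − 0.377 = 0.623
~(~x ↔ y) ↔ x = 1 − |0.623 − 0.908| = 1 − 0.285 = 0.715
~(~(~x ↔ y) ↔ x) = 1 − 0.715 = 0.285
~~x ⊗ ~(~(~x ↔ y) ↔ x) = max(0, 0.908 + 0.285 − 1) = max(0, 0.193) = 0.193
(~~x ⊗ ~(~(~x ↔ y) ↔ x)) ↔ x = 1 − |0.193 − 0.908| = 1 − 0.715 = 0.285

0.285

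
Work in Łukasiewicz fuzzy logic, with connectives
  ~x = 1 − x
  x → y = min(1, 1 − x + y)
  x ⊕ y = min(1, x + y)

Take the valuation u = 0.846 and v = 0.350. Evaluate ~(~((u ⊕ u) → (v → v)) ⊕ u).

u ⊕ u = min(1, 0.846 + 0.846) = min(1, 1.692) = 1.000
v → v = min(1, 1 − 0.350 + 0.350) = min(1, 1.000) = 1.000
(u ⊕ u) → (v → v) = min(1, 1 − 1.000 + 1.000) = min(1, 1.000) = 1.000
~((u ⊕ u) → (v → v)) = 1 − 1.000 = 0.000
~((u ⊕ u) → (v → v)) ⊕ u = min(1, 0.000 + 0.846) = min(1, 0.846) = 0.846
~(~((u ⊕ u) → (v → v)) ⊕ u) = 1 − 0.846 = 0.154

0.154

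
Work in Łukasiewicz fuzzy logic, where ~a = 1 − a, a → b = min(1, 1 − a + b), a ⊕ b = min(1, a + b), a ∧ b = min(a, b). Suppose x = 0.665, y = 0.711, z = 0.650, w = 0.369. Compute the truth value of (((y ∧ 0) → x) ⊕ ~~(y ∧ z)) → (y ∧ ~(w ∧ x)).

y ∧ 0 = min(0.711, 0.000) = 0.000
(y ∧ 0) → x = min(1, 1 − 0.000 + 0.665) = min(1, 1.665) = 1.000
y ∧ z = min(0.711, 0.650) = 0.650
~(y ∧ z) = 1 − 0.650 = 0.350
~~(y ∧ z) = 1 − 0.350 = 0.650
((y ∧ 0) → x) ⊕ ~~(y ∧ z) = min(1, 1.000 + 0.650) = min(1, 1.650) = 1.000
w ∧ x = min(0.369, 0.665) = 0.369
~(w ∧ x) = 1 − 0.369 = 0.631
y ∧ ~(w ∧ x) = min(0.711, 0.631) = 0.631
(((y ∧ 0) → x) ⊕ ~~(y ∧ z)) → (y ∧ ~(w ∧ x)) = min(1, 1 − 1.000 + 0.631) = min(1, 0.631) = 0.631

0.631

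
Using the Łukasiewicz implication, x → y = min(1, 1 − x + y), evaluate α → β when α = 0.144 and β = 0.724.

α → β = min(1, 1 − 0.144 + 0.724) = min(1, 1.580) = 1.000
For comparison, the Gödel implication (1 if x ≤ y else y) would give 1.000.

1.000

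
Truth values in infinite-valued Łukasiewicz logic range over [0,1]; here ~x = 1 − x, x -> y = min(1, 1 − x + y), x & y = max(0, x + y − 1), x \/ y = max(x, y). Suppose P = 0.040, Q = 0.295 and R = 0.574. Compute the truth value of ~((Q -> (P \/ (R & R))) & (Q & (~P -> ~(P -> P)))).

1.000

R & R = max(0, 0.574 + 0.574 − 1) = max(0, 0.148) = 0.148
P \/ (R & R) = max(0.040, 0.148) = 0.148
Q -> (P \/ (R & R)) = min(1, 1 − 0.295 + 0.148) = min(1, 0.853) = 0.853
~P = 1 − 0.040 = 0.960
P -> P = min(1, 1 − 0.040 + 0.040) = min(1, 1.000) = 1.000
~(P -> P) = 1 − 1.000 = 0.000
~P -> ~(P -> P) = min(1, 1 − 0.960 + 0.000) = min(1, 0.040) = 0.040
Q & (~P -> ~(P -> P)) = max(0, 0.295 + 0.040 − 1) = max(0, -0.665) = 0.000
(Q -> (P \/ (R & R))) & (Q & (~P -> ~(P -> P))) = max(0, 0.853 + 0.000 − 1) = max(0, -0.147) = 0.000
~((Q -> (P \/ (R & R))) & (Q & (~P -> ~(P -> P)))) = 1 − 0.000 = 1.000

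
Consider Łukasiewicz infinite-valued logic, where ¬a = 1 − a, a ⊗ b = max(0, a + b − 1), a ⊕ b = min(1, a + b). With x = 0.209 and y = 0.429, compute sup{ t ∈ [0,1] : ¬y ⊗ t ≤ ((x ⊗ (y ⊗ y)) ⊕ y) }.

0.858

¬y = 1 − 0.429 = 0.571
So the left factor is ¬y = 0.571.
y ⊗ y = max(0, 0.429 + 0.429 − 1) = max(0, -0.142) = 0.000
x ⊗ (y ⊗ y) = max(0, 0.209 + 0.000 − 1) = max(0, -0.791) = 0.000
(x ⊗ (y ⊗ y)) ⊕ y = min(1, 0.000 + 0.429) = min(1, 0.429) = 0.429
So the right-hand bound is (x ⊗ (y ⊗ y)) ⊕ y = 0.429.
The residuum of the Łukasiewicz t-norm gives the supremum: min(1, 1 − 0.571 + 0.429).
1 − 0.571 + 0.429 = 0.858, so t = min(1, 0.858) = 0.858.
Check: 0.571 ⊗ 0.858 = max(0, 0.429) = 0.429 ≤ 0.429.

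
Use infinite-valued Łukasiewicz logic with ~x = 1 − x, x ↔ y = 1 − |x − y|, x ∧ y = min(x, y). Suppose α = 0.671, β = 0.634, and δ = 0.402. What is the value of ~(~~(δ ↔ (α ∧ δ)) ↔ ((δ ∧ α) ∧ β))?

α ∧ δ = min(0.671, 0.402) = 0.402
δ ↔ (α ∧ δ) = 1 − |0.402 − 0.402| = 1 − 0.000 = 1.000
~(δ ↔ (α ∧ δ)) = 1 − 1.000 = 0.000
~~(δ ↔ (α ∧ δ)) = 1 − 0.000 = 1.000
δ ∧ α = min(0.402, 0.671) = 0.402
(δ ∧ α) ∧ β = min(0.402, 0.634) = 0.402
~~(δ ↔ (α ∧ δ)) ↔ ((δ ∧ α) ∧ β) = 1 − |1.000 − 0.402| = 1 − 0.598 = 0.402
~(~~(δ ↔ (α ∧ δ)) ↔ ((δ ∧ α) ∧ β)) = 1 − 0.402 = 0.598

0.598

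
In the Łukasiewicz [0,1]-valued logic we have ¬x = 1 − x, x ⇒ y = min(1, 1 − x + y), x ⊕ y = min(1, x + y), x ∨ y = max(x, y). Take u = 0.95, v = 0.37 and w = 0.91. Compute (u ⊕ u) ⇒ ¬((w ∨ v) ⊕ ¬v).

u ⊕ u = min(1, 0.95 + 0.95) = min(1, 1.90) = 1.00
w ∨ v = max(0.91, 0.37) = 0.91
¬v = 1 − 0.37 = 0.63
(w ∨ v) ⊕ ¬v = min(1, 0.91 + 0.63) = min(1, 1.54) = 1.00
¬((w ∨ v) ⊕ ¬v) = 1 − 1.00 = 0.00
(u ⊕ u) ⇒ ¬((w ∨ v) ⊕ ¬v) = min(1, 1 − 1.00 + 0.00) = min(1, 0.00) = 0.00

0.00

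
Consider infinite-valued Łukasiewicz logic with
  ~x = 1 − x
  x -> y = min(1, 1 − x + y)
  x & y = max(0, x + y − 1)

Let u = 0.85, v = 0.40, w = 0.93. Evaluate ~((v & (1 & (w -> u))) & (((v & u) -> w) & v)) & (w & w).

0.86

w -> u = min(1, 1 − 0.93 + 0.85) = min(1, 0.92) = 0.92
1 & (w -> u) = max(0, 1.00 + 0.92 − 1) = max(0, 0.92) = 0.92
v & (1 & (w -> u)) = max(0, 0.40 + 0.92 − 1) = max(0, 0.32) = 0.32
v & u = max(0, 0.40 + 0.85 − 1) = max(0, 0.25) = 0.25
(v & u) -> w = min(1, 1 − 0.25 + 0.93) = min(1, 1.68) = 1.00
((v & u) -> w) & v = max(0, 1.00 + 0.40 − 1) = max(0, 0.40) = 0.40
(v & (1 & (w -> u))) & (((v & u) -> w) & v) = max(0, 0.32 + 0.40 − 1) = max(0, -0.28) = 0.00
~((v & (1 & (w -> u))) & (((v & u) -> w) & v)) = 1 − 0.00 = 1.00
w & w = max(0, 0.93 + 0.93 − 1) = max(0, 0.86) = 0.86
~((v & (1 & (w -> u))) & (((v & u) -> w) & v)) & (w & w) = max(0, 1.00 + 0.86 − 1) = max(0, 0.86) = 0.86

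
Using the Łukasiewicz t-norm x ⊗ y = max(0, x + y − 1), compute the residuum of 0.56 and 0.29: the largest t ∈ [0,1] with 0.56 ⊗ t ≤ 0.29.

0.73

The residuum of the Łukasiewicz t-norm gives the supremum: min(1, 1 − 0.56 + 0.29).
1 − 0.56 + 0.29 = 0.73, so t = min(1, 0.73) = 0.73.
Check: 0.56 ⊗ 0.73 = max(0, 0.29) = 0.29 ≤ 0.29.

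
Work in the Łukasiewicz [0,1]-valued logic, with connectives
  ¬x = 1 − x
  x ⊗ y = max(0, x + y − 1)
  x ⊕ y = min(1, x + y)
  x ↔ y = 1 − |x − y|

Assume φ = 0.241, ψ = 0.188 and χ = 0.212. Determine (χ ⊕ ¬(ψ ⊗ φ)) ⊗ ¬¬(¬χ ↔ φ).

0.453

ψ ⊗ φ = max(0, 0.188 + 0.241 − 1) = max(0, -0.571) = 0.000
¬(ψ ⊗ φ) = 1 − 0.000 = 1.000
χ ⊕ ¬(ψ ⊗ φ) = min(1, 0.212 + 1.000) = min(1, 1.212) = 1.000
¬χ = 1 − 0.212 = 0.788
¬χ ↔ φ = 1 − |0.788 − 0.241| = 1 − 0.547 = 0.453
¬(¬χ ↔ φ) = 1 − 0.453 = 0.547
¬¬(¬χ ↔ φ) = 1 − 0.547 = 0.453
(χ ⊕ ¬(ψ ⊗ φ)) ⊗ ¬¬(¬χ ↔ φ) = max(0, 1.000 + 0.453 − 1) = max(0, 0.453) = 0.453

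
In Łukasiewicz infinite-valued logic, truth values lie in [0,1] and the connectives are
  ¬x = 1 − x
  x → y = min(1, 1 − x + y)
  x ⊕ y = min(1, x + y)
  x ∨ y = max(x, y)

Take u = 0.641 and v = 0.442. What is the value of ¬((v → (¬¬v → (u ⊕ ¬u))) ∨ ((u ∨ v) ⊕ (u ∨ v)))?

¬v = 1 − 0.442 = 0.558
¬¬v = 1 − 0.558 = 0.442
¬u = 1 − 0.641 = 0.359
u ⊕ ¬u = min(1, 0.641 + 0.359) = min(1, 1.000) = 1.000
¬¬v → (u ⊕ ¬u) = min(1, 1 − 0.442 + 1.000) = min(1, 1.558) = 1.000
v → (¬¬v → (u ⊕ ¬u)) = min(1, 1 − 0.442 + 1.000) = min(1, 1.558) = 1.000
u ∨ v = max(0.641, 0.442) = 0.641
(u ∨ v) ⊕ (u ∨ v) = min(1, 0.641 + 0.641) = min(1, 1.282) = 1.000
(v → (¬¬v → (u ⊕ ¬u))) ∨ ((u ∨ v) ⊕ (u ∨ v)) = max(1.000, 1.000) = 1.000
¬((v → (¬¬v → (u ⊕ ¬u))) ∨ ((u ∨ v) ⊕ (u ∨ v))) = 1 − 1.000 = 0.000

0.000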